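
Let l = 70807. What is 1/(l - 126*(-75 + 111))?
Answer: 1/66271 ≈ 1.5090e-5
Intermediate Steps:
1/(l - 126*(-75 + 111)) = 1/(70807 - 126*(-75 + 111)) = 1/(70807 - 126*36) = 1/(70807 - 4536) = 1/66271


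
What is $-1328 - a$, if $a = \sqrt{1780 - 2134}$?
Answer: $-1328 - i \sqrt{354} \approx -1328.0 - 18.815 i$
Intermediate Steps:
$a = i \sqrt{354}$ ($a = \sqrt{-354} = i \sqrt{354} \approx 18.815 i$)
$-1328 - a = -1328 - i \sqrt{354}$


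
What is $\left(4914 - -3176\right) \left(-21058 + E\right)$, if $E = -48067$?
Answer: $-559221250$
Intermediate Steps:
$\left(4914 - -3176\right) \left(-21058 + E\right) = \left(4914 - -3176\right) \left(-21058 - 48067\right) = \left(4914 + 3176\right) \left(-69125\right) = 8090 \left(-69125\right) = -559221250$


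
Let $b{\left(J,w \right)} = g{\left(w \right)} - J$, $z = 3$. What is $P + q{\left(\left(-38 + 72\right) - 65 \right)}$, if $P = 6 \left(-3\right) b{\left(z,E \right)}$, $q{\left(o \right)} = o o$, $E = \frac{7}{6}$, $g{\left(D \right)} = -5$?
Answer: $1105$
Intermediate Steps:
$E = \frac{7}{6}$ ($E = 7 \cdot \frac{1}{6} = \frac{7}{6} \approx 1.1667$)
$q{\left(o \right)} = o^{2}$
$b{\left(J,w \right)} = -5 - J$
$P = 144$ ($P = 6 \left(-3\right) \left(-5 - 3\right) = - 18 \left(-5 - 3\right) = \left(-18\right) \left(-8\right) = 144$)
$P + q{\left(\left(-38 + 72\right) - 65 \right)} = 144 + \left(\left(-38 + 72\right) - 65\right)^{2} = 144 + \left(34 - 65\right)^{2} = 144 + \left(-31\right)^{2} = 144 + 961 = 1105$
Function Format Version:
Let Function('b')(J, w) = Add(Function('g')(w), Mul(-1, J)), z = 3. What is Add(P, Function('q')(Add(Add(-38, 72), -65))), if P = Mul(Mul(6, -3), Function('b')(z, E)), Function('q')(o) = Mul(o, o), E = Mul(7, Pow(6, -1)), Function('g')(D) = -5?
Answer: 1105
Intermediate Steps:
E = Rational(7, 6) (E = Mul(7, Rational(1, 6)) = Rational(7, 6) ≈ 1.1667)
Function('q')(o) = Pow(o, 2)
Function('b')(J, w) = Add(-5, Mul(-1, J))
P = 144 (P = Mul(Mul(6, -3), Add(-5, Mul(-1, 3))) = Mul(-18, Add(-5, -3)) = Mul(-18, -8) = 144)
Add(P, Function('q')(Add(Add(-38, 72), -65))) = Add(144, Pow(Add(Add(-38, 72), -65), 2)) = Add(144, Pow(Add(34, -65), 2)) = Add(144, Pow(-31, 2)) = Add(144, 961) = 1105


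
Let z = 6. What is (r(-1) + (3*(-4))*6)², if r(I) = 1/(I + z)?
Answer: 128881/25 ≈ 5155.2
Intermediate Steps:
r(I) = 1/(6 + I) (r(I) = 1/(I + 6) = 1/(6 + I))
(r(-1) + (3*(-4))*6)² = (1/(6 - 1) + (3*(-4))*6)² = (1/5 - 12*6)² = (⅕ - 72)² = (-359/5)² = 128881/25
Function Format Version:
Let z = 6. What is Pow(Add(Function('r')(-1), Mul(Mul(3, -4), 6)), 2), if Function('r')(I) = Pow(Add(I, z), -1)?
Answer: Rational(128881, 25) ≈ 5155.2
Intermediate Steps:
Function('r')(I) = Pow(Add(6, I), -1) (Function('r')(I) = Pow(Add(I, 6), -1) = Pow(Add(6, I), -1))
Pow(Add(Function('r')(-1), Mul(Mul(3, -4), 6)), 2) = Pow(Add(Pow(Add(6, -1), -1), Mul(Mul(3, -4), 6)), 2) = Pow(Add(Pow(5, -1), Mul(-12, 6)), 2) = Pow(Add(Rational(1, 5), -72), 2) = Pow(Rational(-359, 5), 2) = Rational(128881, 25)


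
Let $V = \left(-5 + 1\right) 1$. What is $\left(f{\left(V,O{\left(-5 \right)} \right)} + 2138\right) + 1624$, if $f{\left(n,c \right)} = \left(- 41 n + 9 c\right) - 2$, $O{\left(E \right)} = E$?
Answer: $3879$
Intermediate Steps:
$V = -4$ ($V = \left(-4\right) 1 = -4$)
$f{\left(n,c \right)} = -2 - 41 n + 9 c$
$\left(f{\left(V,O{\left(-5 \right)} \right)} + 2138\right) + 1624 = \left(\left(-2 - -164 + 9 \left(-5\right)\right) + 2138\right) + 1624 = \left(\left(-2 + 164 - 45\right) + 2138\right) + 1624 = \left(117 + 2138\right) + 1624 = 2255 + 1624 = 3879$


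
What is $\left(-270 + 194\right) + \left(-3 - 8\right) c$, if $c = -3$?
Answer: $-43$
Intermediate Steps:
$\left(-270 + 194\right) + \left(-3 - 8\right) c = \left(-270 + 194\right) + \left(-3 - 8\right) \left(-3\right) = -76 - -33 = -76 + 33 = -43$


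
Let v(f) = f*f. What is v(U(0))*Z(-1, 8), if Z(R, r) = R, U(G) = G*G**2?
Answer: 0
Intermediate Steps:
U(G) = G**3
v(f) = f**2
v(U(0))*Z(-1, 8) = (0**3)**2*(-1) = 0**2*(-1) = 0*(-1) = 0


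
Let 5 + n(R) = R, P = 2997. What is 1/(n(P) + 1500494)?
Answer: 1/1503486 ≈ 6.6512e-7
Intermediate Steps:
n(R) = -5 + R
1/(n(P) + 1500494) = 1/((-5 + 2997) + 1500494) = 1/(2992 + 1500494) = 1/1503486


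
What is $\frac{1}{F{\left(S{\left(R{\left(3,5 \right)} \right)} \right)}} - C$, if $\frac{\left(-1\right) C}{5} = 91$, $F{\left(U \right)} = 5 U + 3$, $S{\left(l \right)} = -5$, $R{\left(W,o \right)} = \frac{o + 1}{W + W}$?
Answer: $\frac{10009}{22} \approx 454.95$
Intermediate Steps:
$R{\left(W,o \right)} = \frac{1 + o}{2 W}$
$F{\left(U \right)} = 3 + 5 U$
$C = -455$ ($C = \left(-5\right) 91 = -455$)
$\frac{1}{F{\left(S{\left(R{\left(3,5 \right)} \right)} \right)}} - C = \frac{1}{3 + 5 \left(-5\right)} - -455 = \frac{1}{3 - 25} + 455 = \frac{1}{-22} + 455 = - \frac{1}{22} + 455 = \frac{10009}{22}$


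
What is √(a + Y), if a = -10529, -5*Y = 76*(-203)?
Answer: I*√186085/5 ≈ 86.275*I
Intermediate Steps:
Y = 15428/5 (Y = -76*(-203)/5 = -⅕*(-15428) = 15428/5 ≈ 3085.6)
√(a + Y) = √(-10529 + 15428/5) = √(-37217/5) = I*√186085/5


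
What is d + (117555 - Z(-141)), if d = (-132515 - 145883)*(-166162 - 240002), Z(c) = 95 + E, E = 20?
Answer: 113075362712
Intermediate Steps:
Z(c) = 115 (Z(c) = 95 + 20 = 115)
d = 113075245272 (d = -278398*(-406164) = 113075245272)
d + (117555 - Z(-141)) = 113075245272 + (117555 - 1*115) = 113075245272 + (117555 - 115) = 113075245272 + 117440 = 113075362712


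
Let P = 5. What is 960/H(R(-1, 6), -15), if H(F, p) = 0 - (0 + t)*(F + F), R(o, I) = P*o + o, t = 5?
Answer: 16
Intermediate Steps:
R(o, I) = 6*o (R(o, I) = 5*o + o = 6*o)
H(F, p) = -10*F (H(F, p) = 0 - (0 + 5)*(F + F) = 0 - 5*2*F = 0 - 10*F = -10*F)
960/H(R(-1, 6), -15) = 960/((-60*(-1))) = 960/((-10*(-6))) = 960/60 = 960*(1/60) = 16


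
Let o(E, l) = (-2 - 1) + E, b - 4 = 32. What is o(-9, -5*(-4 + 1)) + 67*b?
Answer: 2400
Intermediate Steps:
b = 36 (b = 4 + 32 = 36)
o(E, l) = -3 + E
o(-9, -5*(-4 + 1)) + 67*b = (-3 - 9) + 67*36 = -12 + 2412 = 2400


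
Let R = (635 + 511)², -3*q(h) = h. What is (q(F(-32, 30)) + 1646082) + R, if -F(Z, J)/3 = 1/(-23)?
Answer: 68066153/23 ≈ 2.9594e+6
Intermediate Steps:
F(Z, J) = 3/23 (F(Z, J) = -3/(-23) = -3*(-1/23) = 3/23)
q(h) = -h/3
R = 1313316 (R = 1146² = 1313316)
(q(F(-32, 30)) + 1646082) + R = (-⅓*3/23 + 1646082) + 1313316 = (-1/23 + 1646082) + 1313316 = 37859885/23 + 1313316 = 68066153/23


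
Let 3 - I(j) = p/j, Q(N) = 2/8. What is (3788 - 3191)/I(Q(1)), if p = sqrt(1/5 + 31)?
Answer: -2985/817 - 1592*sqrt(195)/817 ≈ -30.864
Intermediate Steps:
Q(N) = 1/4 (Q(N) = 2*(1/8) = 1/4)
p = 2*sqrt(195)/5 (p = sqrt(1/5 + 31) = sqrt(156/5) = 2*sqrt(195)/5 ≈ 5.5857)
I(j) = 3 - 2*sqrt(195)/(5*j) (I(j) = 3 - 2*sqrt(195)/5/j = 3 - 2*sqrt(195)/(5*j))
(3788 - 3191)/I(Q(1)) = (3788 - 3191)/(3 - 2*sqrt(195)/(5*1/4)) = 597/(3 - 2/5*sqrt(195)*4) = 597/(3 - 8*sqrt(195)/5)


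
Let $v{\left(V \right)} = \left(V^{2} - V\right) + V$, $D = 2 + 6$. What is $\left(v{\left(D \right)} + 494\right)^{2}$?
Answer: $311364$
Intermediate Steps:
$D = 8$
$v{\left(V \right)} = V^{2}$
$\left(v{\left(D \right)} + 494\right)^{2} = \left(8^{2} + 494\right)^{2} = \left(64 + 494\right)^{2} = 558^{2} = 311364$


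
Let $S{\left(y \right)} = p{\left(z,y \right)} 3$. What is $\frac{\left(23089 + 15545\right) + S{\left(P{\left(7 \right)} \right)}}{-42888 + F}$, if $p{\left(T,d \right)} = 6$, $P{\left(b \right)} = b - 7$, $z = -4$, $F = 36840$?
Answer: $- \frac{3221}{504} \approx -6.3909$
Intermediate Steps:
$P{\left(b \right)} = -7 + b$ ($P{\left(b \right)} = b - 7 = -7 + b$)
$S{\left(y \right)} = 18$ ($S{\left(y \right)} = 6 \cdot 3 = 18$)
$\frac{\left(23089 + 15545\right) + S{\left(P{\left(7 \right)} \right)}}{-42888 + F} = \frac{\left(23089 + 15545\right) + 18}{-42888 + 36840} = \frac{38634 + 18}{-6048} = 38652 \left(- \frac{1}{6048}\right) = - \frac{3221}{504}$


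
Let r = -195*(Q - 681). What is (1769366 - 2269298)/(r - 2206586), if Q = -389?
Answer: 124983/499484 ≈ 0.25022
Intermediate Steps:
r = 208650 (r = -195*(-389 - 681) = -195*(-1070) = 208650)
(1769366 - 2269298)/(r - 2206586) = (1769366 - 2269298)/(208650 - 2206586) = -499932/(-1997936) = -499932*(-1/1997936) = 124983/499484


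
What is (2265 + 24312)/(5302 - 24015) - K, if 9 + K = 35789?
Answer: -669577717/18713 ≈ -35781.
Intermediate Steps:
K = 35780 (K = -9 + 35789 = 35780)
(2265 + 24312)/(5302 - 24015) - K = (2265 + 24312)/(5302 - 24015) - 1*35780 = 26577/(-18713) - 35780 = 26577*(-1/18713) - 35780 = -26577/18713 - 35780 = -669577717/18713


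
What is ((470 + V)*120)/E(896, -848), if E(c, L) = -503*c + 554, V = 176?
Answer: -38760/225067 ≈ -0.17222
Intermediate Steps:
E(c, L) = 554 - 503*c
((470 + V)*120)/E(896, -848) = ((470 + 176)*120)/(554 - 503*896) = (646*120)/(554 - 450688) = 77520/(-450134) = 77520*(-1/450134) = -38760/225067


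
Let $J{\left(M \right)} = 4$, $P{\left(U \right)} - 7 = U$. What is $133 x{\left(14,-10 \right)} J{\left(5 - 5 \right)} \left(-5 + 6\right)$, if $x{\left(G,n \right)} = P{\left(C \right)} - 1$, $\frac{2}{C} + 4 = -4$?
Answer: $3059$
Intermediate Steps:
$C = - \frac{1}{4}$ ($C = \frac{2}{-4 - 4} = \frac{2}{-8} = 2 \left(- \frac{1}{8}\right) = - \frac{1}{4} \approx -0.25$)
$P{\left(U \right)} = 7 + U$
$x{\left(G,n \right)} = \frac{23}{4}$ ($x{\left(G,n \right)} = \left(7 - \frac{1}{4}\right) - 1 = \frac{27}{4} - 1 = \frac{23}{4}$)
$133 x{\left(14,-10 \right)} J{\left(5 - 5 \right)} \left(-5 + 6\right) = 133 \cdot \frac{23}{4} \cdot 4 \left(-5 + 6\right) = \frac{3059 \cdot 4 \cdot 1}{4} = \frac{3059}{4} \cdot 4 = 3059$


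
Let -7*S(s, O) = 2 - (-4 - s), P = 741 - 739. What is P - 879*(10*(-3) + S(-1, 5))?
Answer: 188999/7 ≈ 27000.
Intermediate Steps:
P = 2
S(s, O) = -6/7 - s/7 (S(s, O) = -(2 - (-4 - s))/7 = -(2 + (4 + s))/7 = -(6 + s)/7 = -6/7 - s/7)
P - 879*(10*(-3) + S(-1, 5)) = 2 - 879*(10*(-3) + (-6/7 - ⅐*(-1))) = 2 - 879*(-30 + (-6/7 + ⅐)) = 2 - 879*(-30 - 5/7) = 2 - 879*(-215/7) = 2 + 188985/7 = 188999/7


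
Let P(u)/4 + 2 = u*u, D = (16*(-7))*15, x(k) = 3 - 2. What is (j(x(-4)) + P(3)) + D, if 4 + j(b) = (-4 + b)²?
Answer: -1647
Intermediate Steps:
x(k) = 1
D = -1680 (D = -112*15 = -1680)
P(u) = -8 + 4*u² (P(u) = -8 + 4*(u*u) = -8 + 4*u²)
j(b) = -4 + (-4 + b)²
(j(x(-4)) + P(3)) + D = ((-4 + (-4 + 1)²) + (-8 + 4*3²)) - 1680 = ((-4 + (-3)²) + (-8 + 4*9)) - 1680 = ((-4 + 9) + (-8 + 36)) - 1680 = (5 + 28) - 1680 = 33 - 1680 = -1647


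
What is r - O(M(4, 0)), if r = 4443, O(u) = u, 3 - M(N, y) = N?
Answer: 4444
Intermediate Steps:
M(N, y) = 3 - N
r - O(M(4, 0)) = 4443 - (3 - 1*4) = 4443 - (3 - 4) = 4443 - 1*(-1) = 4443 + 1 = 4444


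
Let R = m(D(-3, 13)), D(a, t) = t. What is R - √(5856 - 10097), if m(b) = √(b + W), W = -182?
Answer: I*(13 - √4241) ≈ -52.123*I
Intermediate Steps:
m(b) = √(-182 + b) (m(b) = √(b - 182) = √(-182 + b))
R = 13*I (R = √(-182 + 13) = √(-169) = 13*I ≈ 13.0*I)
R - √(5856 - 10097) = 13*I - √(5856 - 10097) = 13*I - √(-4241) = 13*I - I*√4241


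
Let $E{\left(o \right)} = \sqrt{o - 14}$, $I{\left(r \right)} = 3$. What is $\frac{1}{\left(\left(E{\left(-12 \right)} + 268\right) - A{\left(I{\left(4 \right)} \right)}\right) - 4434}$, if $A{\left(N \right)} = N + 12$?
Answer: $- \frac{4181}{17480787} - \frac{i \sqrt{26}}{17480787} \approx -0.00023918 - 2.9169 \cdot 10^{-7} i$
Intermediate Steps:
$A{\left(N \right)} = 12 + N$
$E{\left(o \right)} = \sqrt{-14 + o}$
$\frac{1}{\left(\left(E{\left(-12 \right)} + 268\right) - A{\left(I{\left(4 \right)} \right)}\right) - 4434} = \frac{1}{\left(\left(\sqrt{-14 - 12} + 268\right) - \left(12 + 3\right)\right) - 4434} = \frac{1}{\left(\left(\sqrt{-26} + 268\right) - 15\right) - 4434} = \frac{1}{\left(\left(i \sqrt{26} + 268\right) - 15\right) - 4434} = \frac{1}{\left(\left(268 + i \sqrt{26}\right) - 15\right) - 4434} = \frac{1}{\left(253 + i \sqrt{26}\right) - 4434} = \frac{1}{-4181 + i \sqrt{26}}$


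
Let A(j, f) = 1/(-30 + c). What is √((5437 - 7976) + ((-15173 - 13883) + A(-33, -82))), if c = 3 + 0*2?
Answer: I*√2559198/9 ≈ 177.75*I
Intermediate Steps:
c = 3 (c = 3 + 0 = 3)
A(j, f) = -1/27 (A(j, f) = 1/(-30 + 3) = 1/(-27) = -1/27)
√((5437 - 7976) + ((-15173 - 13883) + A(-33, -82))) = √((5437 - 7976) + ((-15173 - 13883) - 1/27)) = √(-2539 + (-29056 - 1/27)) = √(-2539 - 784513/27) = √(-853066/27) = I*√2559198/9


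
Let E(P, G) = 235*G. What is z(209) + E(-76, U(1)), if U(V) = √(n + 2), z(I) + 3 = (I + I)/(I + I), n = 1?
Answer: -2 + 235*√3 ≈ 405.03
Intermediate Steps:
z(I) = -2 (z(I) = -3 + (I + I)/(I + I) = -3 + (2*I)/((2*I)) = -3 + (2*I)*(1/(2*I)) = -3 + 1 = -2)
U(V) = √3 (U(V) = √(1 + 2) = √3)
z(209) + E(-76, U(1)) = -2 + 235*√3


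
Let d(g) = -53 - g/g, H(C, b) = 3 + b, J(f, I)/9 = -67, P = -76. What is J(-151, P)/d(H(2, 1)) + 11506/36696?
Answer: 6383/556 ≈ 11.480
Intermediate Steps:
J(f, I) = -603 (J(f, I) = 9*(-67) = -603)
d(g) = -54 (d(g) = -53 - 1*1 = -53 - 1 = -54)
J(-151, P)/d(H(2, 1)) + 11506/36696 = -603/(-54) + 11506/36696 = -603*(-1/54) + 11506*(1/36696) = 67/6 + 523/1668 = 6383/556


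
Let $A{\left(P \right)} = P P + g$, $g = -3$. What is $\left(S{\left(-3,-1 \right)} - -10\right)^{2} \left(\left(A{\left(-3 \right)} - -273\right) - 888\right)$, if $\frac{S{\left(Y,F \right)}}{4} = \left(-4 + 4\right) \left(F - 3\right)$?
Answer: $-60900$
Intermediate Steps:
$A{\left(P \right)} = -3 + P^{2}$ ($A{\left(P \right)} = P P - 3 = P^{2} - 3 = -3 + P^{2}$)
$S{\left(Y,F \right)} = 0$ ($S{\left(Y,F \right)} = 4 \left(-4 + 4\right) \left(F - 3\right) = 4 \cdot 0 \left(-3 + F\right) = 4 \cdot 0 = 0$)
$\left(S{\left(-3,-1 \right)} - -10\right)^{2} \left(\left(A{\left(-3 \right)} - -273\right) - 888\right) = \left(0 - -10\right)^{2} \left(\left(\left(-3 + \left(-3\right)^{2}\right) - -273\right) - 888\right) = \left(0 + 10\right)^{2} \left(\left(\left(-3 + 9\right) + 273\right) - 888\right) = 10^{2} \left(\left(6 + 273\right) - 888\right) = 100 \left(279 - 888\right) = 100 \left(-609\right) = -60900$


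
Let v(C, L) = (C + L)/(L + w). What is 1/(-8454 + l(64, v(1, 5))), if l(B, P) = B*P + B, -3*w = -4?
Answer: -19/158258 ≈ -0.00012006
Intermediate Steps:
w = 4/3 (w = -⅓*(-4) = 4/3 ≈ 1.3333)
v(C, L) = (C + L)/(4/3 + L) (v(C, L) = (C + L)/(L + 4/3) = (C + L)/(4/3 + L))
l(B, P) = B + B*P
1/(-8454 + l(64, v(1, 5))) = 1/(-8454 + 64*(1 + 3*(1 + 5)/(4 + 3*5))) = 1/(-8454 + 64*(1 + 3*6/(4 + 15))) = 1/(-8454 + 64*(1 + 3*6/19)) = 1/(-8454 + 64*(1 + 3*(1/19)*6)) = 1/(-8454 + 64*(1 + 18/19)) = 1/(-8454 + 64*(37/19)) = 1/(-8454 + 2368/19) = 1/(-158258/19) = -19/158258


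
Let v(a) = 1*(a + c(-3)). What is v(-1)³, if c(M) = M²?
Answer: 512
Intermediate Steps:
v(a) = 9 + a (v(a) = 1*(a + (-3)²) = 1*(a + 9) = 1*(9 + a) = 9 + a)
v(-1)³ = (9 - 1)³ = 8³ = 512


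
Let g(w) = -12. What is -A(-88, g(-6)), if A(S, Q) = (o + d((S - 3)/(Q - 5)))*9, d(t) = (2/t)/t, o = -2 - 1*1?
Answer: 218385/8281 ≈ 26.372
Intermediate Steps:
o = -3 (o = -2 - 1 = -3)
d(t) = 2/t**2
A(S, Q) = -27 + 18*(-5 + Q)**2/(-3 + S)**2 (A(S, Q) = (-3 + 2/((S - 3)/(Q - 5))**2)*9 = (-3 + 2/((-3 + S)/(-5 + Q))**2)*9 = (-3 + 2*((-5 + Q)**2/(-3 + S)**2))*9 = (-3 + 2*(-5 + Q)**2/(-3 + S)**2)*9 = -27 + 18*(-5 + Q)**2/(-3 + S)**2)
-A(-88, g(-6)) = -(-27 + 18*(-5 - 12)**2/(-3 - 88)**2) = -(-27 + 18*(-17)**2/(-91)**2) = -(-27 + 18*289*(1/8281)) = -(-27 + 5202/8281) = -1*(-218385/8281) = 218385/8281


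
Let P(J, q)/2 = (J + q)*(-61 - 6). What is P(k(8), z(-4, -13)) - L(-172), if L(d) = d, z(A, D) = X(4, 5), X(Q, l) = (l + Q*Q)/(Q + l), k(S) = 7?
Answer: -3236/3 ≈ -1078.7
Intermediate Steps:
X(Q, l) = (l + Q**2)/(Q + l)
z(A, D) = 7/3 (z(A, D) = (5 + 4**2)/(4 + 5) = (5 + 16)/9 = (1/9)*21 = 7/3)
P(J, q) = -134*J - 134*q (P(J, q) = 2*((J + q)*(-61 - 6)) = 2*((J + q)*(-67)) = 2*(-67*J - 67*q) = -134*J - 134*q)
P(k(8), z(-4, -13)) - L(-172) = (-134*7 - 134*7/3) - 1*(-172) = (-938 - 938/3) + 172 = -3752/3 + 172 = -3236/3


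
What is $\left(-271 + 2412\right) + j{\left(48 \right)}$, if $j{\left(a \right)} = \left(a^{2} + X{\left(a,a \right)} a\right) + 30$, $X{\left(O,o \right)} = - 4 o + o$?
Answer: $-2437$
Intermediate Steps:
$X{\left(O,o \right)} = - 3 o$
$j{\left(a \right)} = 30 - 2 a^{2}$ ($j{\left(a \right)} = \left(a^{2} + - 3 a a\right) + 30 = \left(a^{2} - 3 a^{2}\right) + 30 = - 2 a^{2} + 30 = 30 - 2 a^{2}$)
$\left(-271 + 2412\right) + j{\left(48 \right)} = \left(-271 + 2412\right) + \left(30 - 2 \cdot 48^{2}\right) = 2141 + \left(30 - 4608\right) = 2141 - 4578 = -2437$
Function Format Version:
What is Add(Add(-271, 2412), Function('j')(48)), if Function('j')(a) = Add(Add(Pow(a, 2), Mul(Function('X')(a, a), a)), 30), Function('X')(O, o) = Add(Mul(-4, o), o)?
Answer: -2437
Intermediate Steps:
Function('X')(O, o) = Mul(-3, o)
Function('j')(a) = Add(30, Mul(-2, Pow(a, 2))) (Function('j')(a) = Add(Add(Pow(a, 2), Mul(Mul(-3, a), a)), 30) = Add(Add(Pow(a, 2), Mul(-3, Pow(a, 2))), 30) = Add(Mul(-2, Pow(a, 2)), 30) = Add(30, Mul(-2, Pow(a, 2))))
Add(Add(-271, 2412), Function('j')(48)) = Add(Add(-271, 2412), Add(30, Mul(-2, Pow(48, 2)))) = Add(2141, Add(30, Mul(-2, 2304))) = Add(2141, Add(30, -4608)) = Add(2141, -4578) = -2437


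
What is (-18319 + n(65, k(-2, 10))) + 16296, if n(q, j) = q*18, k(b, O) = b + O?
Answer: -853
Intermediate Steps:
k(b, O) = O + b
n(q, j) = 18*q
(-18319 + n(65, k(-2, 10))) + 16296 = (-18319 + 18*65) + 16296 = (-18319 + 1170) + 16296 = -17149 + 16296 = -853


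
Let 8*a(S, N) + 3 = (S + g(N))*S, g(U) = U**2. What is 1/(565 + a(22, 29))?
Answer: 8/23503 ≈ 0.00034038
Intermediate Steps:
a(S, N) = -3/8 + S*(S + N**2)/8 (a(S, N) = -3/8 + ((S + N**2)*S)/8 = -3/8 + (S*(S + N**2))/8 = -3/8 + S*(S + N**2)/8)
1/(565 + a(22, 29)) = 1/(565 + (-3/8 + (1/8)*22**2 + (1/8)*22*29**2)) = 1/(565 + (-3/8 + (1/8)*484 + (1/8)*22*841)) = 1/(565 + (-3/8 + 121/2 + 9251/4)) = 1/(565 + 18983/8) = 1/(23503/8) = 8/23503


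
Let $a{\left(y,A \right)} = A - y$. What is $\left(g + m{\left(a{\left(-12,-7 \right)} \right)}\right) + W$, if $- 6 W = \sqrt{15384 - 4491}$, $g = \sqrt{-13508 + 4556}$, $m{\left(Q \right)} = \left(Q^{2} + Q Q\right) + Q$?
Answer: $55 - \frac{\sqrt{10893}}{6} + 2 i \sqrt{2238} \approx 37.605 + 94.615 i$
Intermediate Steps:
$m{\left(Q \right)} = Q + 2 Q^{2}$ ($m{\left(Q \right)} = \left(Q^{2} + Q^{2}\right) + Q = 2 Q^{2} + Q = Q + 2 Q^{2}$)
$g = 2 i \sqrt{2238}$ ($g = \sqrt{-8952} = 2 i \sqrt{2238} \approx 94.615 i$)
$W = - \frac{\sqrt{10893}}{6}$ ($W = - \frac{\sqrt{15384 - 4491}}{6} = - \frac{\sqrt{10893}}{6} \approx -17.395$)
$\left(g + m{\left(a{\left(-12,-7 \right)} \right)}\right) + W = \left(2 i \sqrt{2238} + \left(-7 - -12\right) \left(1 + 2 \left(-7 - -12\right)\right)\right) - \frac{\sqrt{10893}}{6} = \left(2 i \sqrt{2238} + \left(-7 + 12\right) \left(1 + 2 \left(-7 + 12\right)\right)\right) - \frac{\sqrt{10893}}{6} = \left(2 i \sqrt{2238} + 5 \left(1 + 2 \cdot 5\right)\right) - \frac{\sqrt{10893}}{6} = \left(2 i \sqrt{2238} + 5 \left(1 + 10\right)\right) - \frac{\sqrt{10893}}{6} = \left(2 i \sqrt{2238} + 5 \cdot 11\right) - \frac{\sqrt{10893}}{6} = \left(2 i \sqrt{2238} + 55\right) - \frac{\sqrt{10893}}{6} = \left(55 + 2 i \sqrt{2238}\right) - \frac{\sqrt{10893}}{6} = 55 - \frac{\sqrt{10893}}{6} + 2 i \sqrt{2238}$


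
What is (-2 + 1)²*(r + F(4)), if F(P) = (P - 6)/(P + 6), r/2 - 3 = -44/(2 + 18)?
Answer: 7/5 ≈ 1.4000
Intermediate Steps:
r = 8/5 (r = 6 + 2*(-44/(2 + 18)) = 6 + 2*(-44/20) = 6 + 2*(-44*1/20) = 6 + 2*(-11/5) = 6 - 22/5 = 8/5 ≈ 1.6000)
F(P) = (-6 + P)/(6 + P)
(-2 + 1)²*(r + F(4)) = (-2 + 1)²*(8/5 + (-6 + 4)/(6 + 4)) = (-1)²*(8/5 - 2/10) = 1*(8/5 + (⅒)*(-2)) = 1*(8/5 - ⅕) = 1*(7/5) = 7/5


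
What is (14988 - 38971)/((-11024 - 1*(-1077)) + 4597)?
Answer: 23983/5350 ≈ 4.4828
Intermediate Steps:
(14988 - 38971)/((-11024 - 1*(-1077)) + 4597) = -23983/((-11024 + 1077) + 4597) = -23983/(-9947 + 4597) = -23983/(-5350) = -23983*(-1/5350) = 23983/5350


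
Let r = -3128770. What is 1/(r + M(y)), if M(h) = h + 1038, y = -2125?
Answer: -1/3129857 ≈ -3.1950e-7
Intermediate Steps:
M(h) = 1038 + h
1/(r + M(y)) = 1/(-3128770 + (1038 - 2125)) = 1/(-3128770 - 1087) = 1/(-3129857) = -1/3129857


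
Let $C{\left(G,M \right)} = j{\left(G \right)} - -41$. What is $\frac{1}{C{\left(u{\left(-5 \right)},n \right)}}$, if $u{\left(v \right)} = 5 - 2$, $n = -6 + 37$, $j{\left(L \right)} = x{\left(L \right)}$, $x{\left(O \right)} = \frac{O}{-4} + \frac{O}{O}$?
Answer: $\frac{4}{165} \approx 0.024242$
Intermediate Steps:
$x{\left(O \right)} = 1 - \frac{O}{4}$ ($x{\left(O \right)} = O \left(- \frac{1}{4}\right) + 1 = - \frac{O}{4} + 1 = 1 - \frac{O}{4}$)
$j{\left(L \right)} = 1 - \frac{L}{4}$
$n = 31$
$u{\left(v \right)} = 3$ ($u{\left(v \right)} = 5 - 2 = 3$)
$C{\left(G,M \right)} = 42 - \frac{G}{4}$ ($C{\left(G,M \right)} = \left(1 - \frac{G}{4}\right) - -41 = \left(1 - \frac{G}{4}\right) + 41 = 42 - \frac{G}{4}$)
$\frac{1}{C{\left(u{\left(-5 \right)},n \right)}} = \frac{1}{42 - \frac{3}{4}} = \frac{1}{\frac{165}{4}} = \frac{4}{165}$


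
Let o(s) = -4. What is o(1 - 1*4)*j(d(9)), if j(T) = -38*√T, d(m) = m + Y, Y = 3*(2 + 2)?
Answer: 152*√21 ≈ 696.55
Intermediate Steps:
Y = 12 (Y = 3*4 = 12)
d(m) = 12 + m (d(m) = m + 12 = 12 + m)
o(1 - 1*4)*j(d(9)) = -(-152)*√(12 + 9) = -(-152)*√21 = 152*√21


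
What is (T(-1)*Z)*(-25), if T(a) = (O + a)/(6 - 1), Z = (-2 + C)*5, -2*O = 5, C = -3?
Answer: -875/2 ≈ -437.50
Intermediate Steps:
O = -5/2 (O = -½*5 = -5/2 ≈ -2.5000)
Z = -25 (Z = (-2 - 3)*5 = -5*5 = -25)
T(a) = -½ + a/5 (T(a) = (-5/2 + a)/(6 - 1) = (-5/2 + a)/5 = (-5/2 + a)*(⅕) = -½ + a/5)
(T(-1)*Z)*(-25) = ((-½ + (⅕)*(-1))*(-25))*(-25) = ((-½ - ⅕)*(-25))*(-25) = -7/10*(-25)*(-25) = (35/2)*(-25) = -875/2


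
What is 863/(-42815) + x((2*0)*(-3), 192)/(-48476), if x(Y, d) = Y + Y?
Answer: -863/42815 ≈ -0.020156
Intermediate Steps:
x(Y, d) = 2*Y
863/(-42815) + x((2*0)*(-3), 192)/(-48476) = 863/(-42815) + (2*((2*0)*(-3)))/(-48476) = 863*(-1/42815) + (2*(0*(-3)))*(-1/48476) = -863/42815 + (2*0)*(-1/48476) = -863/42815 + 0*(-1/48476) = -863/42815 + 0 = -863/42815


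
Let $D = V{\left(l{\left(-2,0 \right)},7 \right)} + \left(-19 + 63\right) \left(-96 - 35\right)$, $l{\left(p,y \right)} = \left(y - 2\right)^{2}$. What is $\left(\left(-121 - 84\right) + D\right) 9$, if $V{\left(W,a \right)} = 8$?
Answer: $-53649$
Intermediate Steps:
$l{\left(p,y \right)} = \left(-2 + y\right)^{2}$
$D = -5756$ ($D = 8 + \left(-19 + 63\right) \left(-96 - 35\right) = 8 + 44 \left(-131\right) = 8 - 5764 = -5756$)
$\left(\left(-121 - 84\right) + D\right) 9 = \left(\left(-121 - 84\right) - 5756\right) 9 = \left(-205 - 5756\right) 9 = \left(-5961\right) 9 = -53649$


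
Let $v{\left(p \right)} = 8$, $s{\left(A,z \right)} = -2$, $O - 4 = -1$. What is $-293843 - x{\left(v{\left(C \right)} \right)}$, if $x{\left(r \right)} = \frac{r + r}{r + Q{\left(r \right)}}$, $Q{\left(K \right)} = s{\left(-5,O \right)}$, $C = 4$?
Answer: $- \frac{881537}{3} \approx -2.9385 \cdot 10^{5}$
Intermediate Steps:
$O = 3$ ($O = 4 - 1 = 3$)
$Q{\left(K \right)} = -2$
$x{\left(r \right)} = \frac{2 r}{-2 + r}$ ($x{\left(r \right)} = \frac{r + r}{r - 2} = \frac{2 r}{-2 + r}$)
$-293843 - x{\left(v{\left(C \right)} \right)} = -293843 - 2 \cdot 8 \frac{1}{-2 + 8} = -293843 - 2 \cdot 8 \cdot \frac{1}{6} = -293843 - \frac{8}{3} = - \frac{881537}{3}$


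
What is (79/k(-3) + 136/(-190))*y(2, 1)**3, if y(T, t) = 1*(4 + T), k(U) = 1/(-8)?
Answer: -12983328/95 ≈ -1.3667e+5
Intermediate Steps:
k(U) = -1/8
y(T, t) = 4 + T
(79/k(-3) + 136/(-190))*y(2, 1)**3 = (79/(-1/8) + 136/(-190))*(4 + 2)**3 = (79*(-8) + 136*(-1/190))*6**3 = (-632 - 68/95)*216 = -60108/95*216 = -12983328/95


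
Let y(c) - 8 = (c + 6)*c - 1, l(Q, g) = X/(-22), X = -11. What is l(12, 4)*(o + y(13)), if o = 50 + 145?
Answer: 449/2 ≈ 224.50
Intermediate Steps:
l(Q, g) = ½ (l(Q, g) = -11/(-22) = -11*(-1/22) = ½)
o = 195
y(c) = 7 + c*(6 + c) (y(c) = 8 + ((c + 6)*c - 1) = 8 + ((6 + c)*c - 1) = 8 + (c*(6 + c) - 1) = 8 + (-1 + c*(6 + c)) = 7 + c*(6 + c))
l(12, 4)*(o + y(13)) = (195 + (7 + 13² + 6*13))/2 = (195 + (7 + 169 + 78))/2 = (195 + 254)/2 = (½)*449 = 449/2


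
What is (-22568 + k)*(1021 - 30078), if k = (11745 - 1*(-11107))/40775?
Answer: 3819697681548/5825 ≈ 6.5574e+8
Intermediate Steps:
k = 22852/40775 (k = (11745 + 11107)*(1/40775) = 22852*(1/40775) = 22852/40775 ≈ 0.56044)
(-22568 + k)*(1021 - 30078) = (-22568 + 22852/40775)*(1021 - 30078) = -920187348/40775*(-29057) = 3819697681548/5825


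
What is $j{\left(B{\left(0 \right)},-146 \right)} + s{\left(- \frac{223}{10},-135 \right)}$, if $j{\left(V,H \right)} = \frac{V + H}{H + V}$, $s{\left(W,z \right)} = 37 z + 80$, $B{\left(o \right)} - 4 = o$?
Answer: $-4914$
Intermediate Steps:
$B{\left(o \right)} = 4 + o$
$s{\left(W,z \right)} = 80 + 37 z$
$j{\left(V,H \right)} = 1$ ($j{\left(V,H \right)} = \frac{H + V}{H + V} = 1$)
$j{\left(B{\left(0 \right)},-146 \right)} + s{\left(- \frac{223}{10},-135 \right)} = 1 + \left(80 + 37 \left(-135\right)\right) = 1 + \left(80 - 4995\right) = 1 - 4915 = -4914$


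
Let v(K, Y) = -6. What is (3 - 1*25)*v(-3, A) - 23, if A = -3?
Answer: 109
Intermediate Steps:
(3 - 1*25)*v(-3, A) - 23 = (3 - 1*25)*(-6) - 23 = (3 - 25)*(-6) - 23 = -22*(-6) - 23 = 132 - 23 = 109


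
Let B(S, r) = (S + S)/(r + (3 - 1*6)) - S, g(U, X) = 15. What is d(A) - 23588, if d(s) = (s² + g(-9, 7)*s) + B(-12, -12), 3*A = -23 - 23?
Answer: -1060618/45 ≈ -23569.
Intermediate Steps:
A = -46/3 (A = (-23 - 23)/3 = (⅓)*(-46) = -46/3 ≈ -15.333)
B(S, r) = -S + 2*S/(-3 + r) (B(S, r) = (2*S)/(r + (3 - 6)) - S = (2*S)/(r - 3) - S = (2*S)/(-3 + r) - S = 2*S/(-3 + r) - S = -S + 2*S/(-3 + r))
d(s) = 68/5 + s² + 15*s (d(s) = (s² + 15*s) - 12*(5 - 1*(-12))/(-3 - 12) = (s² + 15*s) - 12*(5 + 12)/(-15) = (s² + 15*s) - 12*(-1/15)*17 = (s² + 15*s) + 68/5 = 68/5 + s² + 15*s)
d(A) - 23588 = (68/5 + (-46/3)² + 15*(-46/3)) - 23588 = (68/5 + 2116/9 - 230) - 23588 = 842/45 - 23588 = -1060618/45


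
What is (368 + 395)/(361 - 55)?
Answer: 763/306 ≈ 2.4935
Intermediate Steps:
(368 + 395)/(361 - 55) = 763/306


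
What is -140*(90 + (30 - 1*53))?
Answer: -9380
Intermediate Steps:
-140*(90 + (30 - 1*53)) = -140*(90 + (30 - 53)) = -140*(90 - 23) = -140*67 = -9380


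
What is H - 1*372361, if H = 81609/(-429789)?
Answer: -53345581146/143263 ≈ -3.7236e+5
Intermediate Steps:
H = -27203/143263 (H = 81609*(-1/429789) = -27203/143263 ≈ -0.18988)
H - 1*372361 = -27203/143263 - 1*372361 = -27203/143263 - 372361 = -53345581146/143263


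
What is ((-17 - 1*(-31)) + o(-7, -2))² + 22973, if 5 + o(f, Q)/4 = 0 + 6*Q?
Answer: 25889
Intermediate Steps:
o(f, Q) = -20 + 24*Q (o(f, Q) = -20 + 4*(0 + 6*Q) = -20 + 4*(6*Q) = -20 + 24*Q)
((-17 - 1*(-31)) + o(-7, -2))² + 22973 = ((-17 - 1*(-31)) + (-20 + 24*(-2)))² + 22973 = ((-17 + 31) + (-20 - 48))² + 22973 = (14 - 68)² + 22973 = (-54)² + 22973 = 2916 + 22973 = 25889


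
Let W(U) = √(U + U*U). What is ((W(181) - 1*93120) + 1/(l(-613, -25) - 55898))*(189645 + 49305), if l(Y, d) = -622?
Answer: -13973643074655/628 + 238950*√32942 ≈ -2.2208e+10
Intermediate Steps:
W(U) = √(U + U²)
((W(181) - 1*93120) + 1/(l(-613, -25) - 55898))*(189645 + 49305) = ((√(181*(1 + 181)) - 1*93120) + 1/(-622 - 55898))*(189645 + 49305) = ((√(181*182) - 93120) + 1/(-56520))*238950 = ((√32942 - 93120) - 1/56520)*238950 = ((-93120 + √32942) - 1/56520)*238950 = (-5263142401/56520 + √32942)*238950 = -13973643074655/628 + 238950*√32942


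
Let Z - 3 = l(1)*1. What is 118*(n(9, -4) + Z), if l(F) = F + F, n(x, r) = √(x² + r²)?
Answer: 590 + 118*√97 ≈ 1752.2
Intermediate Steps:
n(x, r) = √(r² + x²)
l(F) = 2*F
Z = 5 (Z = 3 + (2*1)*1 = 3 + 2*1 = 3 + 2 = 5)
118*(n(9, -4) + Z) = 118*(√((-4)² + 9²) + 5) = 118*(√(16 + 81) + 5) = 118*(√97 + 5) = 118*(5 + √97) = 590 + 118*√97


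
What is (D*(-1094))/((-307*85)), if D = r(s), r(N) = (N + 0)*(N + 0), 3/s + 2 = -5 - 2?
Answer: 1094/234855 ≈ 0.0046582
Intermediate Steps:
s = -⅓ (s = 3/(-2 + (-5 - 2)) = 3/(-2 - 7) = 3/(-9) = 3*(-⅑) = -⅓ ≈ -0.33333)
r(N) = N² (r(N) = N*N = N²)
D = ⅑ (D = (-⅓)² = ⅑ ≈ 0.11111)
(D*(-1094))/((-307*85)) = ((⅑)*(-1094))/((-307*85)) = -1094/9/(-26095) = -1094/9*(-1/26095) = 1094/234855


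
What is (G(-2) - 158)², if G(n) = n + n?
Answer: 26244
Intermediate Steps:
G(n) = 2*n
(G(-2) - 158)² = (2*(-2) - 158)² = (-4 - 158)² = (-162)² = 26244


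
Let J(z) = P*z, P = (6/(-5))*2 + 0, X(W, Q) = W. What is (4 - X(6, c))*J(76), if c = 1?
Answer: 1824/5 ≈ 364.80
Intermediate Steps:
P = -12/5 (P = (6*(-⅕))*2 + 0 = -6/5*2 + 0 = -12/5 + 0 = -12/5 ≈ -2.4000)
J(z) = -12*z/5
(4 - X(6, c))*J(76) = (4 - 1*6)*(-12/5*76) = (4 - 6)*(-912/5) = -2*(-912/5) = 1824/5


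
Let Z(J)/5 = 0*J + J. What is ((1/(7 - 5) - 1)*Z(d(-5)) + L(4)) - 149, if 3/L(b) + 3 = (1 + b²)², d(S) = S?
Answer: -19518/143 ≈ -136.49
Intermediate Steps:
Z(J) = 5*J (Z(J) = 5*(0*J + J) = 5*(0 + J) = 5*J)
L(b) = 3/(-3 + (1 + b²)²)
((1/(7 - 5) - 1)*Z(d(-5)) + L(4)) - 149 = ((1/(7 - 5) - 1)*(5*(-5)) + 3/(-3 + (1 + 4²)²)) - 149 = ((1/2 - 1)*(-25) + 3/(-3 + (1 + 16)²)) - 149 = ((½ - 1)*(-25) + 3/(-3 + 17²)) - 149 = (-½*(-25) + 3/(-3 + 289)) - 149 = (25/2 + 3/286) - 149 = 1789/143 - 149 = -19518/143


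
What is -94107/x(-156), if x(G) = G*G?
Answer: -2413/624 ≈ -3.8670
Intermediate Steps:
x(G) = G**2
-94107/x(-156) = -94107/((-156)**2) = -94107/24336 = -94107*1/24336 = -2413/624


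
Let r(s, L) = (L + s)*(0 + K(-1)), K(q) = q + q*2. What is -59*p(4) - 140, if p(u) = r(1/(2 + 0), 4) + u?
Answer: 841/2 ≈ 420.50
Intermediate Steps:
K(q) = 3*q (K(q) = q + 2*q = 3*q)
r(s, L) = -3*L - 3*s (r(s, L) = (L + s)*(0 + 3*(-1)) = (L + s)*(0 - 3) = (L + s)*(-3) = -3*L - 3*s)
p(u) = -27/2 + u (p(u) = (-3*4 - 3/(2 + 0)) + u = (-12 - 3/2) + u = -27/2 + u)
-59*p(4) - 140 = -59*(-27/2 + 4) - 140 = -59*(-19/2) - 140 = 1121/2 - 140 = 841/2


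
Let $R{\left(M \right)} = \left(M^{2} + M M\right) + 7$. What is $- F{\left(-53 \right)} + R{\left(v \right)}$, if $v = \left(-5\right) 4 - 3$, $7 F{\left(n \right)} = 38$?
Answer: $\frac{7417}{7} \approx 1059.6$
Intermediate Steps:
$F{\left(n \right)} = \frac{38}{7}$ ($F{\left(n \right)} = \frac{1}{7} \cdot 38 = \frac{38}{7}$)
$v = -23$ ($v = -20 - 3 = -23$)
$R{\left(M \right)} = 7 + 2 M^{2}$ ($R{\left(M \right)} = \left(M^{2} + M^{2}\right) + 7 = 2 M^{2} + 7 = 7 + 2 M^{2}$)
$- F{\left(-53 \right)} + R{\left(v \right)} = \left(-1\right) \frac{38}{7} + \left(7 + 2 \left(-23\right)^{2}\right) = - \frac{38}{7} + \left(7 + 2 \cdot 529\right) = - \frac{38}{7} + \left(7 + 1058\right) = - \frac{38}{7} + 1065 = \frac{7417}{7}$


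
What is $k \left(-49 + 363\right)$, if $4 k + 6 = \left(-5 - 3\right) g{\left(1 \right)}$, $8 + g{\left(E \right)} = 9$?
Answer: $-1099$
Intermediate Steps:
$g{\left(E \right)} = 1$ ($g{\left(E \right)} = -8 + 9 = 1$)
$k = - \frac{7}{2}$ ($k = - \frac{3}{2} + \frac{\left(-5 - 3\right) 1}{4} = - \frac{3}{2} + \frac{\left(-8\right) 1}{4} = - \frac{3}{2} + \frac{1}{4} \left(-8\right) = - \frac{3}{2} - 2 = - \frac{7}{2} \approx -3.5$)
$k \left(-49 + 363\right) = - \frac{7 \left(-49 + 363\right)}{2} = \left(- \frac{7}{2}\right) 314 = -1099$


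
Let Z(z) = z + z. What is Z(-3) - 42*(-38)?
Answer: 1590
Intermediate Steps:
Z(z) = 2*z
Z(-3) - 42*(-38) = 2*(-3) - 42*(-38) = -6 + 1596 = 1590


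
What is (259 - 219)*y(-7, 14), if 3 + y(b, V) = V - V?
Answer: -120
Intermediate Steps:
y(b, V) = -3 (y(b, V) = -3 + (V - V) = -3 + 0 = -3)
(259 - 219)*y(-7, 14) = (259 - 219)*(-3) = 40*(-3) = -120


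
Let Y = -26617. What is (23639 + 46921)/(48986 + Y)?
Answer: 70560/22369 ≈ 3.1544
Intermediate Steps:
(23639 + 46921)/(48986 + Y) = (23639 + 46921)/(48986 - 26617) = 70560/22369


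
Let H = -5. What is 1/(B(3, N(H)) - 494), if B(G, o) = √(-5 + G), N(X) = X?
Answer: -247/122019 - I*√2/244038 ≈ -0.0020243 - 5.7951e-6*I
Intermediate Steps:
1/(B(3, N(H)) - 494) = 1/(√(-5 + 3) - 494) = 1/(√(-2) - 494) = 1/(I*√2 - 494) = 1/(-494 + I*√2)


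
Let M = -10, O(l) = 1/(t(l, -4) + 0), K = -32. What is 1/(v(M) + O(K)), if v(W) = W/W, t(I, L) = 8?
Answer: 8/9 ≈ 0.88889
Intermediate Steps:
O(l) = ⅛ (O(l) = 1/(8 + 0) = 1/8 = ⅛)
v(W) = 1
1/(v(M) + O(K)) = 1/(1 + ⅛) = 1/(9/8) = 8/9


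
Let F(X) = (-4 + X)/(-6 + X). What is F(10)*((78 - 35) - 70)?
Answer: -81/2 ≈ -40.500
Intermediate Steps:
F(X) = (-4 + X)/(-6 + X)
F(10)*((78 - 35) - 70) = ((-4 + 10)/(-6 + 10))*((78 - 35) - 70) = (6/4)*(43 - 70) = ((1/4)*6)*(-27) = (3/2)*(-27) = -81/2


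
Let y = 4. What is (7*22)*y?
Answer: 616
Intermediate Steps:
(7*22)*y = (7*22)*4 = 154*4 = 616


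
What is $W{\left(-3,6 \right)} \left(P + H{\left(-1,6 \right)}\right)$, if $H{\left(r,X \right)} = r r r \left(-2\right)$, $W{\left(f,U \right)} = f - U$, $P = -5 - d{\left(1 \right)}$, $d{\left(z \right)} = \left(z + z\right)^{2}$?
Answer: $63$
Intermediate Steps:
$d{\left(z \right)} = 4 z^{2}$ ($d{\left(z \right)} = \left(2 z\right)^{2} = 4 z^{2}$)
$P = -9$ ($P = -5 - 4 \cdot 1^{2} = -5 - 4 \cdot 1 = -5 - 4 = -9$)
$H{\left(r,X \right)} = - 2 r^{3}$ ($H{\left(r,X \right)} = r^{2} r \left(-2\right) = r^{3} \left(-2\right) = - 2 r^{3}$)
$W{\left(-3,6 \right)} \left(P + H{\left(-1,6 \right)}\right) = \left(-3 - 6\right) \left(-9 - 2 \left(-1\right)^{3}\right) = \left(-3 - 6\right) \left(-9 - -2\right) = - 9 \left(-9 + 2\right) = \left(-9\right) \left(-7\right) = 63$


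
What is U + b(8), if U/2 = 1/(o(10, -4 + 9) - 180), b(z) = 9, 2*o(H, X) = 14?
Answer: 1555/173 ≈ 8.9884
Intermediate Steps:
o(H, X) = 7 (o(H, X) = (1/2)*14 = 7)
U = -2/173 (U = 2/(7 - 180) = 2/(-173) = 2*(-1/173) = -2/173 ≈ -0.011561)
U + b(8) = -2/173 + 9 = 1555/173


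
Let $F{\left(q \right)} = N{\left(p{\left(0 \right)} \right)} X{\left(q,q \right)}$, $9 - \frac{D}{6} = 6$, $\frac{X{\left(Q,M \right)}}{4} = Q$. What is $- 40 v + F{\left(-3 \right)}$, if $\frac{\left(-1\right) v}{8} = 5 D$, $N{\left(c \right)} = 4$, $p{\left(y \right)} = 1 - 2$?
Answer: $28752$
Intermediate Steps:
$X{\left(Q,M \right)} = 4 Q$
$p{\left(y \right)} = -1$ ($p{\left(y \right)} = 1 - 2 = -1$)
$D = 18$ ($D = 54 - 36 = 18$)
$v = -720$ ($v = - 8 \cdot 5 \cdot 18 = \left(-8\right) 90 = -720$)
$F{\left(q \right)} = 16 q$ ($F{\left(q \right)} = 4 \cdot 4 q = 16 q$)
$- 40 v + F{\left(-3 \right)} = \left(-40\right) \left(-720\right) + 16 \left(-3\right) = 28800 - 48 = 28752$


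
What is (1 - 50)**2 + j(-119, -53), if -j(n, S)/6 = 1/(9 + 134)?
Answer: 343337/143 ≈ 2401.0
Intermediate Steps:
j(n, S) = -6/143 (j(n, S) = -6/(9 + 134) = -6/143)
(1 - 50)**2 + j(-119, -53) = (1 - 50)**2 - 6/143 = (-49)**2 - 6/143 = 2401 - 6/143 = 343337/143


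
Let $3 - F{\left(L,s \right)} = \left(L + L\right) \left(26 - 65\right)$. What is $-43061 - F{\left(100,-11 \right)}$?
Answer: $-50864$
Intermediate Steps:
$F{\left(L,s \right)} = 3 + 78 L$ ($F{\left(L,s \right)} = 3 - \left(L + L\right) \left(26 - 65\right) = 3 - 2 L \left(-39\right) = 3 - - 78 L = 3 + 78 L$)
$-43061 - F{\left(100,-11 \right)} = -43061 - \left(3 + 78 \cdot 100\right) = -43061 - \left(3 + 7800\right) = -43061 - 7803 = -50864$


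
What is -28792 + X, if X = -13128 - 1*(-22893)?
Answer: -19027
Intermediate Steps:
X = 9765 (X = -13128 + 22893 = 9765)
-28792 + X = -28792 + 9765 = -19027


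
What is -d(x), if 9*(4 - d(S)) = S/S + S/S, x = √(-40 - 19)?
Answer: -34/9 ≈ -3.7778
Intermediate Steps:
x = I*√59 (x = √(-59) = I*√59 ≈ 7.6811*I)
d(S) = 34/9 (d(S) = 4 - (S/S + S/S)/9 = 4 - (1 + 1)/9 = 4 - ⅑*2 = 4 - 2/9 = 34/9)
-d(x) = -1*34/9 = -34/9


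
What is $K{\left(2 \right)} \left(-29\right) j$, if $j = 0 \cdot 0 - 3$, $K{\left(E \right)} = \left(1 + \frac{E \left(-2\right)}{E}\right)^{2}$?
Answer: $87$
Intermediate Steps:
$K{\left(E \right)} = 1$ ($K{\left(E \right)} = \left(1 + \frac{\left(-2\right) E}{E}\right)^{2} = \left(1 - 2\right)^{2} = \left(-1\right)^{2} = 1$)
$j = -3$ ($j = 0 - 3 = -3$)
$K{\left(2 \right)} \left(-29\right) j = 1 \left(-29\right) \left(-3\right) = \left(-29\right) \left(-3\right) = 87$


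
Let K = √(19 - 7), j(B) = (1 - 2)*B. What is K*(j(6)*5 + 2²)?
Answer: -52*√3 ≈ -90.067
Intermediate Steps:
j(B) = -B
K = 2*√3 (K = √12 = 2*√3 ≈ 3.4641)
K*(j(6)*5 + 2²) = (2*√3)*(-1*6*5 + 2²) = (2*√3)*(-6*5 + 4) = (2*√3)*(-30 + 4) = (2*√3)*(-26) = -52*√3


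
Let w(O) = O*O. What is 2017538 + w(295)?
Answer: 2104563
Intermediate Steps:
w(O) = O²
2017538 + w(295) = 2017538 + 295² = 2017538 + 87025 = 2104563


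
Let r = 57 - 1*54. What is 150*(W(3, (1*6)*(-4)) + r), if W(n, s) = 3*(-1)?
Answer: 0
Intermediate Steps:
r = 3 (r = 57 - 54 = 3)
W(n, s) = -3
150*(W(3, (1*6)*(-4)) + r) = 150*(-3 + 3) = 150*0 = 0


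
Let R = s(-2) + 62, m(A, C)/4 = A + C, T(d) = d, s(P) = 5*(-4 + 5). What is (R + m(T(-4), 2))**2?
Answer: 3481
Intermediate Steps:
s(P) = 5 (s(P) = 5*1 = 5)
m(A, C) = 4*A + 4*C (m(A, C) = 4*(A + C) = 4*A + 4*C)
R = 67 (R = 5 + 62 = 67)
(R + m(T(-4), 2))**2 = (67 + (4*(-4) + 4*2))**2 = (67 + (-16 + 8))**2 = (67 - 8)**2 = 59**2 = 3481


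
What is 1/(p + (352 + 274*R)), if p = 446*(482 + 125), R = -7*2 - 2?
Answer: 1/266690 ≈ 3.7497e-6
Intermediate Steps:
R = -16 (R = -14 - 2 = -16)
p = 270722 (p = 446*607 = 270722)
1/(p + (352 + 274*R)) = 1/(270722 + (352 + 274*(-16))) = 1/(270722 + (352 - 4384)) = 1/(270722 - 4032) = 1/266690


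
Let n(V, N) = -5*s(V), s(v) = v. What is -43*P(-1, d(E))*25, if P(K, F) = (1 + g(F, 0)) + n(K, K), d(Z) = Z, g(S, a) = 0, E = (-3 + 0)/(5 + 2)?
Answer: -6450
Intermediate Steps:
E = -3/7 ≈ -0.42857
n(V, N) = -5*V
P(K, F) = 1 - 5*K (P(K, F) = (1 + 0) - 5*K = 1 - 5*K)
-43*P(-1, d(E))*25 = -43*(1 - 5*(-1))*25 = -43*(1 + 5)*25 = -43*6*25 = -258*25 = -6450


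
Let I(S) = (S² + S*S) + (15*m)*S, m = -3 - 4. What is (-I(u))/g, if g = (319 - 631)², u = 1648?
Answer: -328673/6084 ≈ -54.023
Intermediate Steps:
m = -7
I(S) = -105*S + 2*S² (I(S) = (S² + S*S) + (15*(-7))*S = (S² + S²) - 105*S = 2*S² - 105*S = -105*S + 2*S²)
g = 97344 (g = (-312)² = 97344)
(-I(u))/g = -1648*(-105 + 2*1648)/97344 = -1648*(-105 + 3296)*(1/97344) = -1648*3191*(1/97344) = -1*5258768*(1/97344) = -5258768*1/97344 = -328673/6084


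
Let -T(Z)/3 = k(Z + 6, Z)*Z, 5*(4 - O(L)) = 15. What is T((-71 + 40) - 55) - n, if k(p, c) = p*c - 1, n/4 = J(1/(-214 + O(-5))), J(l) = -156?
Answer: 1775406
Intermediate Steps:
O(L) = 1 (O(L) = 4 - ⅕*15 = 4 - 3 = 1)
n = -624 (n = 4*(-156) = -624)
k(p, c) = -1 + c*p (k(p, c) = c*p - 1 = -1 + c*p)
T(Z) = -3*Z*(-1 + Z*(6 + Z)) (T(Z) = -3*(-1 + Z*(Z + 6))*Z = -3*(-1 + Z*(6 + Z))*Z = -3*Z*(-1 + Z*(6 + Z)))
T((-71 + 40) - 55) - n = -3*((-71 + 40) - 55)*(-1 + ((-71 + 40) - 55)*(6 + ((-71 + 40) - 55))) - 1*(-624) = -3*(-31 - 55)*(-1 + (-31 - 55)*(6 + (-31 - 55))) + 624 = -3*(-86)*(-1 - 86*(6 - 86)) + 624 = -3*(-86)*(-1 - 86*(-80)) + 624 = -3*(-86)*(-1 + 6880) + 624 = -3*(-86)*6879 + 624 = 1774782 + 624 = 1775406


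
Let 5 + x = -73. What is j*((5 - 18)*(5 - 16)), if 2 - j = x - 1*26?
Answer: 15158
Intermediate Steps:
x = -78 (x = -5 - 73 = -78)
j = 106 (j = 2 - (-78 - 1*26) = 2 - (-78 - 26) = 2 - 1*(-104) = 2 + 104 = 106)
j*((5 - 18)*(5 - 16)) = 106*((5 - 18)*(5 - 16)) = 106*(-13*(-11)) = 106*143 = 15158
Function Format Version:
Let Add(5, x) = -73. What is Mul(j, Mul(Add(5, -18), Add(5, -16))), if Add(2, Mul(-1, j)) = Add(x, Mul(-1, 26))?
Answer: 15158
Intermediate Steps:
x = -78 (x = Add(-5, -73) = -78)
j = 106 (j = Add(2, Mul(-1, Add(-78, Mul(-1, 26)))) = Add(2, Mul(-1, Add(-78, -26))) = Add(2, Mul(-1, -104)) = Add(2, 104) = 106)
Mul(j, Mul(Add(5, -18), Add(5, -16))) = Mul(106, Mul(Add(5, -18), Add(5, -16))) = Mul(106, Mul(-13, -11)) = Mul(106, 143) = 15158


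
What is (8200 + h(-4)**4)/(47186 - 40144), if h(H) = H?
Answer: 604/503 ≈ 1.2008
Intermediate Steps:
(8200 + h(-4)**4)/(47186 - 40144) = (8200 + (-4)**4)/(47186 - 40144) = (8200 + 256)/7042 = 8456*(1/7042) = 604/503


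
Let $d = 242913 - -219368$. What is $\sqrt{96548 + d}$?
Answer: $\sqrt{558829} \approx 747.55$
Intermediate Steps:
$d = 462281$ ($d = 242913 + 219368 = 462281$)
$\sqrt{96548 + d} = \sqrt{96548 + 462281} = \sqrt{558829}$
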